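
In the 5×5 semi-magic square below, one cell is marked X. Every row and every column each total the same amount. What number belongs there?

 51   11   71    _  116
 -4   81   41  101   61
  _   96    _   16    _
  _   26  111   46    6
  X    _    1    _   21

Row 2 is complete and sums to 280; that is the magic constant.
Row 1 needs 280; the known cells sum to 249, so (1,4) = 31.
Row 4 must total 280; the given cells sum to 189, so (4,1) = 91.
From column 2, 280 − (11 + 81 + 96 + 26) gives (5,2) = 66.
Column 3 must total 280; the given cells sum to 224, so (3,3) = 56.
Using column 4: 31 + 101 + 16 + 46 + ? → (5,4) = 280 − 194 = 86.
Column 5: 116 + 61 + 6 + 21 + ? = 280, so (3,5) = 76.
From row 3, 280 − (96 + 56 + 16 + 76) gives (3,1) = 36.
Row 5 must total 280; the given cells sum to 174, so (5,1) = 106.

106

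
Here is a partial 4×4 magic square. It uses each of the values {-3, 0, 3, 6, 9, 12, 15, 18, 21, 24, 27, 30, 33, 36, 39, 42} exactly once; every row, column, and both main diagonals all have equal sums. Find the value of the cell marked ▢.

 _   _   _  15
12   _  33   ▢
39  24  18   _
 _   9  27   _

30

The 16 entries sum to 312, so each line sums to 312/4 = 78.
From row 3, 78 − (39 + 24 + 18) gives (3,4) = -3.
Column 3: 33 + 18 + 27 + ? = 78, so (1,3) = 0.
The remaining cell in anti-diagonal is (4,1) = 78 − 72 = 6.
Row 4 needs 78; the known cells sum to 42, so (4,4) = 36.
Column 1 must total 78; the given cells sum to 57, so (1,1) = 21.
Column 4 needs 78; the known cells sum to 48, so (2,4) = 30.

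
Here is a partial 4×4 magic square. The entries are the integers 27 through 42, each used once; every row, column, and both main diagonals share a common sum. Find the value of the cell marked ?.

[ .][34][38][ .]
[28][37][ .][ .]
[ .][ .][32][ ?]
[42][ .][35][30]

The entries are 27 through 42, which sum to 552, so each line sums to 552/4 = 138.
Row 4 needs 138; the known cells sum to 107, so (4,2) = 31.
Column 2 needs 138; the known cells sum to 102, so (3,2) = 36.
From column 3, 138 − (38 + 32 + 35) gives (2,3) = 33.
Main diagonal needs 138; the known cells sum to 99, so (1,1) = 39.
From anti-diagonal, 138 − (33 + 36 + 42) gives (1,4) = 27.
From row 2, 138 − (28 + 37 + 33) gives (2,4) = 40.
Column 1 needs 138; the known cells sum to 109, so (3,1) = 29.
Using column 4: 27 + 40 + 30 + ? → (3,4) = 138 − 97 = 41.

41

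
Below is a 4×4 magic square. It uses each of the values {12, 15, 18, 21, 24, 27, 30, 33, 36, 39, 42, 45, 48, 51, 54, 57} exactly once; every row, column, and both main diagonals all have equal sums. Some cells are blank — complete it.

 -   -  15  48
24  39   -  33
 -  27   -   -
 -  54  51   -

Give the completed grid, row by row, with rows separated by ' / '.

The 16 entries sum to 552, so each line sums to 552/4 = 138.
Row 2 must total 138; the given cells sum to 96, so (2,3) = 42.
Column 2 must total 138; the given cells sum to 120, so (1,2) = 18.
Using column 3: 15 + 42 + 51 + ? → (3,3) = 138 − 108 = 30.
Anti-diagonal needs 138; the known cells sum to 117, so (4,1) = 21.
Row 1 needs 138; the known cells sum to 81, so (1,1) = 57.
Row 4 needs 138; the known cells sum to 126, so (4,4) = 12.
Using column 1: 57 + 24 + 21 + ? → (3,1) = 138 − 102 = 36.
Column 4 needs 138; the known cells sum to 93, so (3,4) = 45.

57 18 15 48 / 24 39 42 33 / 36 27 30 45 / 21 54 51 12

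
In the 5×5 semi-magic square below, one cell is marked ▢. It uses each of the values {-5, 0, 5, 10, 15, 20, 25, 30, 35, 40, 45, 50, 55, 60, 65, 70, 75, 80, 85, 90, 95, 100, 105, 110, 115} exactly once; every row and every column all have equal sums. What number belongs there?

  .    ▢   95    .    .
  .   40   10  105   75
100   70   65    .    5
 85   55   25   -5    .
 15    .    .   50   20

0

The 25 entries sum to 1375, so each line sums to 1375/5 = 275.
Row 2 needs 275; the known cells sum to 230, so (2,1) = 45.
Row 3 must total 275; the given cells sum to 240, so (3,4) = 35.
Row 4 needs 275; the known cells sum to 160, so (4,5) = 115.
Column 1 must total 275; the given cells sum to 245, so (1,1) = 30.
Column 3 needs 275; the known cells sum to 195, so (5,3) = 80.
Column 4 needs 275; the known cells sum to 185, so (1,4) = 90.
Using column 5: 75 + 5 + 115 + 20 + ? → (1,5) = 275 − 215 = 60.
From row 1, 275 − (30 + 95 + 90 + 60) gives (1,2) = 0.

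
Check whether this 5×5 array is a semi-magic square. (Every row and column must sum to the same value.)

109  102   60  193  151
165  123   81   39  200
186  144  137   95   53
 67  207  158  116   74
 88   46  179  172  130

Row 1: 109 + 102 + 60 + 193 + 151 = 615.
Row 2: 165 + 123 + 81 + 39 + 200 = 608.
Row 3: 186 + 144 + 137 + 95 + 53 = 615.
Row 4: 67 + 207 + 158 + 116 + 74 = 622.
Row 5: 88 + 46 + 179 + 172 + 130 = 615.
Column 1: 109 + 165 + 186 + 67 + 88 = 615.
Column 2: 102 + 123 + 144 + 207 + 46 = 622.
Column 3: 60 + 81 + 137 + 158 + 179 = 615.
Column 4: 193 + 39 + 95 + 116 + 172 = 615.
Column 5: 151 + 200 + 53 + 74 + 130 = 608.

No — row 2 sums to 608 but row 5 sums to 615.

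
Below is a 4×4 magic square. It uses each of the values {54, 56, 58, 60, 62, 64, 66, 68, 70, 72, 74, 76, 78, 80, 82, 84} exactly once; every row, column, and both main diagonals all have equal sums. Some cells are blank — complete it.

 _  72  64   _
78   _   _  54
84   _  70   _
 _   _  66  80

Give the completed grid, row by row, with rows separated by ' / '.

58 72 64 82 / 78 68 76 54 / 84 62 70 60 / 56 74 66 80

The 16 entries sum to 1104, so each line sums to 1104/4 = 276.
Column 3 needs 276; the known cells sum to 200, so (2,3) = 76.
Using row 2: 78 + 76 + 54 + ? → (2,2) = 276 − 208 = 68.
The remaining cell in main diagonal is (1,1) = 276 − 218 = 58.
Row 1: 58 + 72 + 64 + ? = 276, so (1,4) = 82.
Using column 1: 58 + 78 + 84 + ? → (4,1) = 276 − 220 = 56.
Column 4 must total 276; the given cells sum to 216, so (3,4) = 60.
Using anti-diagonal: 82 + 76 + 56 + ? → (3,2) = 276 − 214 = 62.
The remaining cell in row 4 is (4,2) = 276 − 202 = 74.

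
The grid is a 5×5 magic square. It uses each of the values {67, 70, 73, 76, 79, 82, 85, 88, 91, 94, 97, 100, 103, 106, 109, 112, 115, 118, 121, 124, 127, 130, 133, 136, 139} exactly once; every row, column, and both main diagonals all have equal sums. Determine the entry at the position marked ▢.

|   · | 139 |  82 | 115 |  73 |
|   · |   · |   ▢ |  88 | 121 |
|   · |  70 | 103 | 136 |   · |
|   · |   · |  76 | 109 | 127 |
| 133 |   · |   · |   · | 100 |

The 25 entries sum to 2575, so each line sums to 2575/5 = 515.
The remaining cell in row 1 is (1,1) = 515 − 409 = 106.
Column 4: 115 + 88 + 136 + 109 + ? = 515, so (5,4) = 67.
The remaining cell in column 5 is (3,5) = 515 − 421 = 94.
Main diagonal needs 515; the known cells sum to 418, so (2,2) = 97.
Anti-diagonal: 73 + 88 + 103 + 133 + ? = 515, so (4,2) = 118.
Row 3 must total 515; the given cells sum to 403, so (3,1) = 112.
Row 4 must total 515; the given cells sum to 430, so (4,1) = 85.
Column 1 must total 515; the given cells sum to 436, so (2,1) = 79.
Column 2: 139 + 97 + 70 + 118 + ? = 515, so (5,2) = 91.
Row 2 must total 515; the given cells sum to 385, so (2,3) = 130.

130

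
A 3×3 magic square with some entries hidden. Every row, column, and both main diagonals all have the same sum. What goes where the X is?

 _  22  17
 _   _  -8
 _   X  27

2

Column 3 is complete and sums to 36; that is the magic constant.
Using row 1: 22 + 17 + ? → (1,1) = 36 − 39 = -3.
The remaining cell in main diagonal is (2,2) = 36 − 24 = 12.
Anti-diagonal: 17 + 12 + ? = 36, so (3,1) = 7.
From row 2, 36 − (12 + (-8)) gives (2,1) = 32.
Using row 3: 7 + 27 + ? → (3,2) = 36 − 34 = 2.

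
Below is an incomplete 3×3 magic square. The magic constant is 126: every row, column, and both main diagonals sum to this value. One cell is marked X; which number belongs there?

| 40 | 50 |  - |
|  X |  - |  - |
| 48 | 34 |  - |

Row 1 needs 126; the known cells sum to 90, so (1,3) = 36.
Using row 3: 48 + 34 + ? → (3,3) = 126 − 82 = 44.
The remaining cell in column 1 is (2,1) = 126 − 88 = 38.

38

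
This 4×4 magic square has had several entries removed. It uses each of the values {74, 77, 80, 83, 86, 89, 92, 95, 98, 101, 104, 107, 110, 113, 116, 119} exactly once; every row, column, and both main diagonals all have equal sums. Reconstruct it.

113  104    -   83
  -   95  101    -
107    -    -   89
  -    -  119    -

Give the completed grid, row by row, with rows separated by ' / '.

The 16 entries sum to 1544, so each line sums to 1544/4 = 386.
The remaining cell in row 1 is (1,3) = 386 − 300 = 86.
Column 3 must total 386; the given cells sum to 306, so (3,3) = 80.
The remaining cell in main diagonal is (4,4) = 386 − 288 = 98.
The remaining cell in row 3 is (3,2) = 386 − 276 = 110.
Column 2 needs 386; the known cells sum to 309, so (4,2) = 77.
From column 4, 386 − (83 + 89 + 98) gives (2,4) = 116.
Anti-diagonal must total 386; the given cells sum to 294, so (4,1) = 92.
Row 2 needs 386; the known cells sum to 312, so (2,1) = 74.

113 104 86 83 / 74 95 101 116 / 107 110 80 89 / 92 77 119 98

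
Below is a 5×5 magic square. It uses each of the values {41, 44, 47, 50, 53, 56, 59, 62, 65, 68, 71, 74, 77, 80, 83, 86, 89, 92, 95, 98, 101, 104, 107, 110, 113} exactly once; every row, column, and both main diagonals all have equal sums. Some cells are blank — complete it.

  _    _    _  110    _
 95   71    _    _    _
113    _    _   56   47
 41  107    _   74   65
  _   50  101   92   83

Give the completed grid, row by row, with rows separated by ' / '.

77 68 44 110 86 / 95 71 62 53 104 / 113 89 80 56 47 / 41 107 98 74 65 / 59 50 101 92 83

The 25 entries sum to 1925, so each line sums to 1925/5 = 385.
Row 4 must total 385; the given cells sum to 287, so (4,3) = 98.
Using row 5: 50 + 101 + 92 + 83 + ? → (5,1) = 385 − 326 = 59.
Column 1: 95 + 113 + 41 + 59 + ? = 385, so (1,1) = 77.
Column 4 must total 385; the given cells sum to 332, so (2,4) = 53.
Using main diagonal: 77 + 71 + 74 + 83 + ? → (3,3) = 385 − 305 = 80.
From anti-diagonal, 385 − (53 + 80 + 107 + 59) gives (1,5) = 86.
Using row 3: 113 + 80 + 56 + 47 + ? → (3,2) = 385 − 296 = 89.
Column 2: 71 + 89 + 107 + 50 + ? = 385, so (1,2) = 68.
Column 5 must total 385; the given cells sum to 281, so (2,5) = 104.
From row 1, 385 − (77 + 68 + 110 + 86) gives (1,3) = 44.
Row 2: 95 + 71 + 53 + 104 + ? = 385, so (2,3) = 62.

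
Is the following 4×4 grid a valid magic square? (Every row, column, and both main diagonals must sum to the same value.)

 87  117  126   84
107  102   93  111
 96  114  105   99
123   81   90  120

No — column 2 sums to 414 but row 2 sums to 413.

Row 1: 87 + 117 + 126 + 84 = 414.
Row 2: 107 + 102 + 93 + 111 = 413.
Row 3: 96 + 114 + 105 + 99 = 414.
Row 4: 123 + 81 + 90 + 120 = 414.
Column 1: 87 + 107 + 96 + 123 = 413.
Column 2: 117 + 102 + 114 + 81 = 414.
Column 3: 126 + 93 + 105 + 90 = 414.
Column 4: 84 + 111 + 99 + 120 = 414.
Main diagonal: 87 + 102 + 105 + 120 = 414.
Anti-diagonal: 84 + 93 + 114 + 123 = 414.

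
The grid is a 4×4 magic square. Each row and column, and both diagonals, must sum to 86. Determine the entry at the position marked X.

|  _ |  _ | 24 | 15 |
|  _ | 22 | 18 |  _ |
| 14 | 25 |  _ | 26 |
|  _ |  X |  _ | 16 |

19

From row 3, 86 − (14 + 25 + 26) gives (3,3) = 21.
Column 3 must total 86; the given cells sum to 63, so (4,3) = 23.
From column 4, 86 − (15 + 26 + 16) gives (2,4) = 29.
Main diagonal: 22 + 21 + 16 + ? = 86, so (1,1) = 27.
Using anti-diagonal: 15 + 18 + 25 + ? → (4,1) = 86 − 58 = 28.
Row 1: 27 + 24 + 15 + ? = 86, so (1,2) = 20.
Row 2 must total 86; the given cells sum to 69, so (2,1) = 17.
The remaining cell in row 4 is (4,2) = 86 − 67 = 19.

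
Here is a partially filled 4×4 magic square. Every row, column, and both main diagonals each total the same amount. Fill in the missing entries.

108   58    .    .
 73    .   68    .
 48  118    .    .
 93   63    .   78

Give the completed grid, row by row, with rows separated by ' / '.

108 58 113 43 / 73 83 68 98 / 48 118 53 103 / 93 63 88 78

Column 1 is already complete: 108 + 73 + 48 + 93 = 322, so that is the magic constant.
Row 4 must total 322; the given cells sum to 234, so (4,3) = 88.
From column 2, 322 − (58 + 118 + 63) gives (2,2) = 83.
Main diagonal must total 322; the given cells sum to 269, so (3,3) = 53.
Anti-diagonal: 68 + 118 + 93 + ? = 322, so (1,4) = 43.
Row 1: 108 + 58 + 43 + ? = 322, so (1,3) = 113.
Row 2 must total 322; the given cells sum to 224, so (2,4) = 98.
Row 3 must total 322; the given cells sum to 219, so (3,4) = 103.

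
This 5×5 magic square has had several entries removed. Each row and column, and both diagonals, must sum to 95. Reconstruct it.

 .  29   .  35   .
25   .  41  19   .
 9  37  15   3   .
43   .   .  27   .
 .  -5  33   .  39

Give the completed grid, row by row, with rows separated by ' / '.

1 29 7 35 23 / 25 13 41 19 -3 / 9 37 15 3 31 / 43 21 -1 27 5 / 17 -5 33 11 39

Using row 3: 9 + 37 + 15 + 3 + ? → (3,5) = 95 − 64 = 31.
From column 4, 95 − (35 + 19 + 3 + 27) gives (5,4) = 11.
Using row 5: -5 + 33 + 11 + 39 + ? → (5,1) = 95 − 78 = 17.
Column 1 must total 95; the given cells sum to 94, so (1,1) = 1.
Main diagonal needs 95; the known cells sum to 82, so (2,2) = 13.
Row 2: 25 + 13 + 41 + 19 + ? = 95, so (2,5) = -3.
Using column 2: 29 + 13 + 37 + (-5) + ? → (4,2) = 95 − 74 = 21.
Anti-diagonal needs 95; the known cells sum to 72, so (1,5) = 23.
Row 1: 1 + 29 + 35 + 23 + ? = 95, so (1,3) = 7.
The remaining cell in column 3 is (4,3) = 95 − 96 = -1.
Column 5 must total 95; the given cells sum to 90, so (4,5) = 5.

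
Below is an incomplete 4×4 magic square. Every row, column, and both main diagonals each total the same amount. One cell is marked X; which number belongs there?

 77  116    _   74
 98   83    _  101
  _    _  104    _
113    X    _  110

80

Main diagonal is complete and sums to 374; that is the magic constant.
From row 1, 374 − (77 + 116 + 74) gives (1,3) = 107.
From row 2, 374 − (98 + 83 + 101) gives (2,3) = 92.
Column 1 must total 374; the given cells sum to 288, so (3,1) = 86.
From column 3, 374 − (107 + 92 + 104) gives (4,3) = 71.
Column 4 needs 374; the known cells sum to 285, so (3,4) = 89.
Using anti-diagonal: 74 + 92 + 113 + ? → (3,2) = 374 − 279 = 95.
Row 4 needs 374; the known cells sum to 294, so (4,2) = 80.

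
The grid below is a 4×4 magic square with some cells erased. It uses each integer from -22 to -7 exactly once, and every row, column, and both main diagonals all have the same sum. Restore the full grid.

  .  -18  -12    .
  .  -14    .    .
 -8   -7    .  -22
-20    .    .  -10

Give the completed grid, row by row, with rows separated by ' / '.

The entries are -22 through -7, which sum to -232, so each line sums to -232/4 = -58.
Row 3 must total -58; the given cells sum to -37, so (3,3) = -21.
Column 2: -18 + (-14) + (-7) + ? = -58, so (4,2) = -19.
Main diagonal: -14 + (-21) + (-10) + ? = -58, so (1,1) = -13.
The remaining cell in row 1 is (1,4) = -58 − (-43) = -15.
Row 4 needs -58; the known cells sum to -49, so (4,3) = -9.
Column 1 must total -58; the given cells sum to -41, so (2,1) = -17.
Column 3: -12 + (-21) + (-9) + ? = -58, so (2,3) = -16.
Using column 4: -15 + (-22) + (-10) + ? → (2,4) = -58 − (-47) = -11.

-13 -18 -12 -15 / -17 -14 -16 -11 / -8 -7 -21 -22 / -20 -19 -9 -10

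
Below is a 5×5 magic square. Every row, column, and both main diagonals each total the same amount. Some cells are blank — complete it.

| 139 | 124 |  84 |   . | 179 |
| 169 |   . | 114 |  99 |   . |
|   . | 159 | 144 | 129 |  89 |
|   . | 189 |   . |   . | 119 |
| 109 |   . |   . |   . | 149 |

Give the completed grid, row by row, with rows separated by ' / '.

139 124 84 194 179 / 169 154 114 99 184 / 199 159 144 129 89 / 104 189 174 134 119 / 109 94 204 164 149

Anti-diagonal is already complete: 179 + 99 + 144 + 189 + 109 = 720, so that is the magic constant.
Row 1: 139 + 124 + 84 + 179 + ? = 720, so (1,4) = 194.
From row 3, 720 − (159 + 144 + 129 + 89) gives (3,1) = 199.
The remaining cell in column 1 is (4,1) = 720 − 616 = 104.
Column 5 needs 720; the known cells sum to 536, so (2,5) = 184.
From row 2, 720 − (169 + 114 + 99 + 184) gives (2,2) = 154.
Column 2: 124 + 154 + 159 + 189 + ? = 720, so (5,2) = 94.
Main diagonal needs 720; the known cells sum to 586, so (4,4) = 134.
Using row 4: 104 + 189 + 134 + 119 + ? → (4,3) = 720 − 546 = 174.
Using column 3: 84 + 114 + 144 + 174 + ? → (5,3) = 720 − 516 = 204.
Column 4: 194 + 99 + 129 + 134 + ? = 720, so (5,4) = 164.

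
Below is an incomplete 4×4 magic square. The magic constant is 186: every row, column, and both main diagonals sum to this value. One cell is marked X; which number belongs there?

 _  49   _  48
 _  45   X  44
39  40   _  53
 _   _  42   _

47

Row 3: 39 + 40 + 53 + ? = 186, so (3,3) = 54.
Column 2: 49 + 45 + 40 + ? = 186, so (4,2) = 52.
Column 4: 48 + 44 + 53 + ? = 186, so (4,4) = 41.
Main diagonal needs 186; the known cells sum to 140, so (1,1) = 46.
From row 1, 186 − (46 + 49 + 48) gives (1,3) = 43.
Using row 4: 52 + 42 + 41 + ? → (4,1) = 186 − 135 = 51.
Column 1 must total 186; the given cells sum to 136, so (2,1) = 50.
Using column 3: 43 + 54 + 42 + ? → (2,3) = 186 − 139 = 47.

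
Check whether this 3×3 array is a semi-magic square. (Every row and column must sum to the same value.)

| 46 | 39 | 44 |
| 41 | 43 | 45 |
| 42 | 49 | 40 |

Row 1: 46 + 39 + 44 = 129.
Row 2: 41 + 43 + 45 = 129.
Row 3: 42 + 49 + 40 = 131.
Column 1: 46 + 41 + 42 = 129.
Column 2: 39 + 43 + 49 = 131.
Column 3: 44 + 45 + 40 = 129.

No — column 3 sums to 129 but row 3 sums to 131.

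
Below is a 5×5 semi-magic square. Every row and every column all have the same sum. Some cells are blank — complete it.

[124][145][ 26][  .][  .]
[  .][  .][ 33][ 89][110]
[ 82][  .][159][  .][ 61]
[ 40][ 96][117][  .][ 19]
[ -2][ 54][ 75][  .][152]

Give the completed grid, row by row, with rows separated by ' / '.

124 145 26 47 68 / 166 12 33 89 110 / 82 103 159 5 61 / 40 96 117 138 19 / -2 54 75 131 152

Column 3 is already complete: 26 + 33 + 159 + 117 + 75 = 410, so that is the magic constant.
The remaining cell in row 4 is (4,4) = 410 − 272 = 138.
Using row 5: -2 + 54 + 75 + 152 + ? → (5,4) = 410 − 279 = 131.
From column 1, 410 − (124 + 82 + 40 + (-2)) gives (2,1) = 166.
The remaining cell in column 5 is (1,5) = 410 − 342 = 68.
The remaining cell in row 1 is (1,4) = 410 − 363 = 47.
Row 2: 166 + 33 + 89 + 110 + ? = 410, so (2,2) = 12.
Column 2: 145 + 12 + 96 + 54 + ? = 410, so (3,2) = 103.
From column 4, 410 − (47 + 89 + 138 + 131) gives (3,4) = 5.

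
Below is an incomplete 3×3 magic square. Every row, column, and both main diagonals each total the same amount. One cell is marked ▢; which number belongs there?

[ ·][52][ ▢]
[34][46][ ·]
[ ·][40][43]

37

Column 2 is complete and sums to 138; that is the magic constant.
Row 2 needs 138; the known cells sum to 80, so (2,3) = 58.
Row 3 needs 138; the known cells sum to 83, so (3,1) = 55.
From column 1, 138 − (34 + 55) gives (1,1) = 49.
Column 3 must total 138; the given cells sum to 101, so (1,3) = 37.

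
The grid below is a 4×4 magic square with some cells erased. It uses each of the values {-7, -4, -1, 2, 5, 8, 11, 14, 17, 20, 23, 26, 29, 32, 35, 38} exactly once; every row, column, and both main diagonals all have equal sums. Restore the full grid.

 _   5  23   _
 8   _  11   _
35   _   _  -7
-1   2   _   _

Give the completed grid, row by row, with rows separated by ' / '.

20 5 23 14 / 8 17 11 26 / 35 38 -4 -7 / -1 2 32 29

The 16 entries sum to 248, so each line sums to 248/4 = 62.
From column 1, 62 − (8 + 35 + (-1)) gives (1,1) = 20.
From row 1, 62 − (20 + 5 + 23) gives (1,4) = 14.
Using anti-diagonal: 14 + 11 + (-1) + ? → (3,2) = 62 − 24 = 38.
From row 3, 62 − (35 + 38 + (-7)) gives (3,3) = -4.
The remaining cell in column 2 is (2,2) = 62 − 45 = 17.
Column 3 needs 62; the known cells sum to 30, so (4,3) = 32.
Main diagonal must total 62; the given cells sum to 33, so (4,4) = 29.
The remaining cell in row 2 is (2,4) = 62 − 36 = 26.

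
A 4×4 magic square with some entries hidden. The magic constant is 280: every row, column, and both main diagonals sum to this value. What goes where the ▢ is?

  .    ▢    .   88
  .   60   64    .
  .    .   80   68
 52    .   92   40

Row 4: 52 + 92 + 40 + ? = 280, so (4,2) = 96.
The remaining cell in column 3 is (1,3) = 280 − 236 = 44.
From column 4, 280 − (88 + 68 + 40) gives (2,4) = 84.
From main diagonal, 280 − (60 + 80 + 40) gives (1,1) = 100.
Anti-diagonal needs 280; the known cells sum to 204, so (3,2) = 76.
Using row 1: 100 + 44 + 88 + ? → (1,2) = 280 − 232 = 48.

48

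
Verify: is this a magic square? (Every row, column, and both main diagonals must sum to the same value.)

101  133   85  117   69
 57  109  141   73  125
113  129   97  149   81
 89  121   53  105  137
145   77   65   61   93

No — row 2 sums to 505 but row 5 sums to 441.

Row 1: 101 + 133 + 85 + 117 + 69 = 505.
Row 2: 57 + 109 + 141 + 73 + 125 = 505.
Row 3: 113 + 129 + 97 + 149 + 81 = 569.
Row 4: 89 + 121 + 53 + 105 + 137 = 505.
Row 5: 145 + 77 + 65 + 61 + 93 = 441.
Column 1: 101 + 57 + 113 + 89 + 145 = 505.
Column 2: 133 + 109 + 129 + 121 + 77 = 569.
Column 3: 85 + 141 + 97 + 53 + 65 = 441.
Column 4: 117 + 73 + 149 + 105 + 61 = 505.
Column 5: 69 + 125 + 81 + 137 + 93 = 505.
Main diagonal: 101 + 109 + 97 + 105 + 93 = 505.
Anti-diagonal: 69 + 73 + 97 + 121 + 145 = 505.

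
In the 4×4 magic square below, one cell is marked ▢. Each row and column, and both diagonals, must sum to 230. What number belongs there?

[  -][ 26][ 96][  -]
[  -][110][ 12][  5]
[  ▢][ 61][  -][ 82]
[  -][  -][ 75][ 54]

40

Row 2 must total 230; the given cells sum to 127, so (2,1) = 103.
Column 2 must total 230; the given cells sum to 197, so (4,2) = 33.
Column 3 must total 230; the given cells sum to 183, so (3,3) = 47.
Using column 4: 5 + 82 + 54 + ? → (1,4) = 230 − 141 = 89.
From main diagonal, 230 − (110 + 47 + 54) gives (1,1) = 19.
The remaining cell in anti-diagonal is (4,1) = 230 − 162 = 68.
The remaining cell in row 3 is (3,1) = 230 − 190 = 40.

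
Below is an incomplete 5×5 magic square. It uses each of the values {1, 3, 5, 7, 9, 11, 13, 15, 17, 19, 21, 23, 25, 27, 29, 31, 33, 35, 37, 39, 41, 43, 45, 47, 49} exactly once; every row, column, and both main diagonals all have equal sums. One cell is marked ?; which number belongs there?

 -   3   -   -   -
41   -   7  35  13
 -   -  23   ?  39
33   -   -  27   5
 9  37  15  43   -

1

The 25 entries sum to 625, so each line sums to 625/5 = 125.
Using row 2: 41 + 7 + 35 + 13 + ? → (2,2) = 125 − 96 = 29.
Row 5: 9 + 37 + 15 + 43 + ? = 125, so (5,5) = 21.
Using column 5: 13 + 39 + 5 + 21 + ? → (1,5) = 125 − 78 = 47.
Main diagonal needs 125; the known cells sum to 100, so (1,1) = 25.
From anti-diagonal, 125 − (47 + 35 + 23 + 9) gives (4,2) = 11.
Row 4: 33 + 11 + 27 + 5 + ? = 125, so (4,3) = 49.
Column 1 must total 125; the given cells sum to 108, so (3,1) = 17.
Column 2 needs 125; the known cells sum to 80, so (3,2) = 45.
Using column 3: 7 + 23 + 49 + 15 + ? → (1,3) = 125 − 94 = 31.
Using row 1: 25 + 3 + 31 + 47 + ? → (1,4) = 125 − 106 = 19.
Row 3: 17 + 45 + 23 + 39 + ? = 125, so (3,4) = 1.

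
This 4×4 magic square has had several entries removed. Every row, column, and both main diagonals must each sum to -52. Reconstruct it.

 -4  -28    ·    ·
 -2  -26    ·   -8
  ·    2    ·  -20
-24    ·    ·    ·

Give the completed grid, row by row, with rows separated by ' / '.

-4 -28 -6 -14 / -2 -26 -16 -8 / -22 2 -12 -20 / -24 0 -18 -10

The remaining cell in row 2 is (2,3) = -52 − (-36) = -16.
From column 1, -52 − (-4 + (-2) + (-24)) gives (3,1) = -22.
Column 2: -28 + (-26) + 2 + ? = -52, so (4,2) = 0.
Anti-diagonal must total -52; the given cells sum to -38, so (1,4) = -14.
Row 1: -4 + (-28) + (-14) + ? = -52, so (1,3) = -6.
Row 3 must total -52; the given cells sum to -40, so (3,3) = -12.
Column 3 needs -52; the known cells sum to -34, so (4,3) = -18.
Column 4: -14 + (-8) + (-20) + ? = -52, so (4,4) = -10.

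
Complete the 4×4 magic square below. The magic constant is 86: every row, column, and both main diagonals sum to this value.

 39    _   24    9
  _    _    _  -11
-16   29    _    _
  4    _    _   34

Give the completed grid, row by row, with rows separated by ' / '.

From row 1, 86 − (39 + 24 + 9) gives (1,2) = 14.
Column 1: 39 + (-16) + 4 + ? = 86, so (2,1) = 59.
Using column 4: 9 + (-11) + 34 + ? → (3,4) = 86 − 32 = 54.
Anti-diagonal must total 86; the given cells sum to 42, so (2,3) = 44.
Row 2: 59 + 44 + (-11) + ? = 86, so (2,2) = -6.
Row 3 needs 86; the known cells sum to 67, so (3,3) = 19.
From column 2, 86 − (14 + (-6) + 29) gives (4,2) = 49.
Using column 3: 24 + 44 + 19 + ? → (4,3) = 86 − 87 = -1.

39 14 24 9 / 59 -6 44 -11 / -16 29 19 54 / 4 49 -1 34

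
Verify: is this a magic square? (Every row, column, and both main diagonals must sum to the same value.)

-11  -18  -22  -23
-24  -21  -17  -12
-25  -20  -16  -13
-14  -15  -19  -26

Yes

Row 1: -11 + (-18) + (-22) + (-23) = -74.
Row 2: -24 + (-21) + (-17) + (-12) = -74.
Row 3: -25 + (-20) + (-16) + (-13) = -74.
Row 4: -14 + (-15) + (-19) + (-26) = -74.
Column 1: -11 + (-24) + (-25) + (-14) = -74.
Column 2: -18 + (-21) + (-20) + (-15) = -74.
Column 3: -22 + (-17) + (-16) + (-19) = -74.
Column 4: -23 + (-12) + (-13) + (-26) = -74.
Main diagonal: -11 + (-21) + (-16) + (-26) = -74.
Anti-diagonal: -23 + (-17) + (-20) + (-14) = -74.
All lines sum to -74.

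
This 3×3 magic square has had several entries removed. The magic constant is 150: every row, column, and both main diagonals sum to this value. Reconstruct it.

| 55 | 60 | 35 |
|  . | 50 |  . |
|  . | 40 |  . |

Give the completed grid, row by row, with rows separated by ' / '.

From main diagonal, 150 − (55 + 50) gives (3,3) = 45.
Anti-diagonal needs 150; the known cells sum to 85, so (3,1) = 65.
Column 1 needs 150; the known cells sum to 120, so (2,1) = 30.
Column 3 must total 150; the given cells sum to 80, so (2,3) = 70.

55 60 35 / 30 50 70 / 65 40 45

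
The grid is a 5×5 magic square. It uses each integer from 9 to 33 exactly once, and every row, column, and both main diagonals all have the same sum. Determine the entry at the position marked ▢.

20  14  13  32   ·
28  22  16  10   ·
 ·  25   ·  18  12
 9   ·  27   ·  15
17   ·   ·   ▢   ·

24

The entries are 9 through 33, which sum to 525, so each line sums to 525/5 = 105.
Row 1: 20 + 14 + 13 + 32 + ? = 105, so (1,5) = 26.
The remaining cell in row 2 is (2,5) = 105 − 76 = 29.
Column 1: 20 + 28 + 9 + 17 + ? = 105, so (3,1) = 31.
From column 5, 105 − (26 + 29 + 12 + 15) gives (5,5) = 23.
The remaining cell in row 3 is (3,3) = 105 − 86 = 19.
Column 3 needs 105; the known cells sum to 75, so (5,3) = 30.
The remaining cell in main diagonal is (4,4) = 105 − 84 = 21.
Anti-diagonal needs 105; the known cells sum to 72, so (4,2) = 33.
Column 2 must total 105; the given cells sum to 94, so (5,2) = 11.
Column 4 needs 105; the known cells sum to 81, so (5,4) = 24.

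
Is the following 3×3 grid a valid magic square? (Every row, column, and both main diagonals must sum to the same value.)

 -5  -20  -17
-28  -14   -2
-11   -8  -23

No — column 1 sums to -44 but column 2 sums to -42.

Row 1: -5 + (-20) + (-17) = -42.
Row 2: -28 + (-14) + (-2) = -44.
Row 3: -11 + (-8) + (-23) = -42.
Column 1: -5 + (-28) + (-11) = -44.
Column 2: -20 + (-14) + (-8) = -42.
Column 3: -17 + (-2) + (-23) = -42.
Main diagonal: -5 + (-14) + (-23) = -42.
Anti-diagonal: -17 + (-14) + (-11) = -42.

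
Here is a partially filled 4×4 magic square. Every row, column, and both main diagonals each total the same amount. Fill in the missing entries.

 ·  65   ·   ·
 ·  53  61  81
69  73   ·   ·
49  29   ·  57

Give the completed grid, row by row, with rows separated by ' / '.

Column 2 is already complete: 65 + 53 + 73 + 29 = 220, so that is the magic constant.
Row 2 must total 220; the given cells sum to 195, so (2,1) = 25.
Row 4: 49 + 29 + 57 + ? = 220, so (4,3) = 85.
From column 1, 220 − (25 + 69 + 49) gives (1,1) = 77.
From main diagonal, 220 − (77 + 53 + 57) gives (3,3) = 33.
Anti-diagonal must total 220; the given cells sum to 183, so (1,4) = 37.
Row 1 must total 220; the given cells sum to 179, so (1,3) = 41.
Row 3 must total 220; the given cells sum to 175, so (3,4) = 45.

77 65 41 37 / 25 53 61 81 / 69 73 33 45 / 49 29 85 57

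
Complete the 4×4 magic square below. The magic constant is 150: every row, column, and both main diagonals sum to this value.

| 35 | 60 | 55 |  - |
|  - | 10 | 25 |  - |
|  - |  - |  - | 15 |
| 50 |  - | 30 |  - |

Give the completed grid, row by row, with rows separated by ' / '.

Row 1 must total 150; the given cells sum to 150, so (1,4) = 0.
Column 3 must total 150; the given cells sum to 110, so (3,3) = 40.
Main diagonal must total 150; the given cells sum to 85, so (4,4) = 65.
From anti-diagonal, 150 − (0 + 25 + 50) gives (3,2) = 75.
Row 3 needs 150; the known cells sum to 130, so (3,1) = 20.
Using row 4: 50 + 30 + 65 + ? → (4,2) = 150 − 145 = 5.
Using column 1: 35 + 20 + 50 + ? → (2,1) = 150 − 105 = 45.
From column 4, 150 − (0 + 15 + 65) gives (2,4) = 70.

35 60 55 0 / 45 10 25 70 / 20 75 40 15 / 50 5 30 65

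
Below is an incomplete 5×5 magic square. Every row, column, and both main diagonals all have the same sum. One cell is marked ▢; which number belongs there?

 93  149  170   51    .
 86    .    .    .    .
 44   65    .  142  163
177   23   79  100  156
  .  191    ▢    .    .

Row 4 is complete and sums to 535; that is the magic constant.
The remaining cell in row 1 is (1,5) = 535 − 463 = 72.
Row 3 must total 535; the given cells sum to 414, so (3,3) = 121.
From column 1, 535 − (93 + 86 + 44 + 177) gives (5,1) = 135.
Column 2 needs 535; the known cells sum to 428, so (2,2) = 107.
Using main diagonal: 93 + 107 + 121 + 100 + ? → (5,5) = 535 − 421 = 114.
Anti-diagonal needs 535; the known cells sum to 351, so (2,4) = 184.
Column 4: 51 + 184 + 142 + 100 + ? = 535, so (5,4) = 58.
Column 5 needs 535; the known cells sum to 505, so (2,5) = 30.
The remaining cell in row 2 is (2,3) = 535 − 407 = 128.
Row 5 must total 535; the given cells sum to 498, so (5,3) = 37.

37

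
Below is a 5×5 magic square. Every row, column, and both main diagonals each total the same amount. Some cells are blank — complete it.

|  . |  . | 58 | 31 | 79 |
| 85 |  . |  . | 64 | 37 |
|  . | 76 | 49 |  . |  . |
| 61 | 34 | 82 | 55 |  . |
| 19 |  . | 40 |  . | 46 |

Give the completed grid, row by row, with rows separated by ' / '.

Anti-diagonal is already complete: 79 + 64 + 49 + 34 + 19 = 245, so that is the magic constant.
Row 4: 61 + 34 + 82 + 55 + ? = 245, so (4,5) = 13.
Column 3 needs 245; the known cells sum to 229, so (2,3) = 16.
Column 5 must total 245; the given cells sum to 175, so (3,5) = 70.
The remaining cell in row 2 is (2,2) = 245 − 202 = 43.
Main diagonal needs 245; the known cells sum to 193, so (1,1) = 52.
The remaining cell in row 1 is (1,2) = 245 − 220 = 25.
The remaining cell in column 1 is (3,1) = 245 − 217 = 28.
Column 2: 25 + 43 + 76 + 34 + ? = 245, so (5,2) = 67.
From row 3, 245 − (28 + 76 + 49 + 70) gives (3,4) = 22.
Row 5 needs 245; the known cells sum to 172, so (5,4) = 73.

52 25 58 31 79 / 85 43 16 64 37 / 28 76 49 22 70 / 61 34 82 55 13 / 19 67 40 73 46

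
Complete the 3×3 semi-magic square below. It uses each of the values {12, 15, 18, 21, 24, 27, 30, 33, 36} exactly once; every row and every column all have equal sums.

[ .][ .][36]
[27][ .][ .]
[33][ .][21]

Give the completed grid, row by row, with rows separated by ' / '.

12 24 36 / 27 30 15 / 33 18 21

The 9 entries sum to 216, so each line sums to 216/3 = 72.
Row 3 must total 72; the given cells sum to 54, so (3,2) = 18.
Using column 1: 27 + 33 + ? → (1,1) = 72 − 60 = 12.
The remaining cell in column 3 is (2,3) = 72 − 57 = 15.
Row 1 must total 72; the given cells sum to 48, so (1,2) = 24.
Row 2: 27 + 15 + ? = 72, so (2,2) = 30.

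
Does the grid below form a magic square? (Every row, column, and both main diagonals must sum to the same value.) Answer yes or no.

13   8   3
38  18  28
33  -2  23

No — column 2 sums to 24 but main diagonal sums to 54.

Row 1: 13 + 8 + 3 = 24.
Row 2: 38 + 18 + 28 = 84.
Row 3: 33 + (-2) + 23 = 54.
Column 1: 13 + 38 + 33 = 84.
Column 2: 8 + 18 + (-2) = 24.
Column 3: 3 + 28 + 23 = 54.
Main diagonal: 13 + 18 + 23 = 54.
Anti-diagonal: 3 + 18 + 33 = 54.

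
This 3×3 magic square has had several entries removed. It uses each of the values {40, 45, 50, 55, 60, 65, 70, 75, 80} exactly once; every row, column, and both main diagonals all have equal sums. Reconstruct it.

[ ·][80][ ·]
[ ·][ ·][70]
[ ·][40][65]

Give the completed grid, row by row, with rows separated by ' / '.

The 9 entries sum to 540, so each line sums to 540/3 = 180.
Row 3 must total 180; the given cells sum to 105, so (3,1) = 75.
The remaining cell in column 2 is (2,2) = 180 − 120 = 60.
From column 3, 180 − (70 + 65) gives (1,3) = 45.
Main diagonal: 60 + 65 + ? = 180, so (1,1) = 55.
Row 2 must total 180; the given cells sum to 130, so (2,1) = 50.

55 80 45 / 50 60 70 / 75 40 65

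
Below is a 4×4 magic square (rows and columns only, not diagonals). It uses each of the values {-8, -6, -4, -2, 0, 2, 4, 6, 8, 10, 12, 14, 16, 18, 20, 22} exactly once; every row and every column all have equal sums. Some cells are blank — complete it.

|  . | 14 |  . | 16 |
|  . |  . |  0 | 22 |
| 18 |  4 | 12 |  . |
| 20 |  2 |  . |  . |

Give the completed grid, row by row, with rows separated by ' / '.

-8 14 6 16 / -2 8 0 22 / 18 4 12 -6 / 20 2 10 -4

The 16 entries sum to 112, so each line sums to 112/4 = 28.
From row 3, 28 − (18 + 4 + 12) gives (3,4) = -6.
Column 2 needs 28; the known cells sum to 20, so (2,2) = 8.
Using column 4: 16 + 22 + (-6) + ? → (4,4) = 28 − 32 = -4.
The remaining cell in row 2 is (2,1) = 28 − 30 = -2.
The remaining cell in row 4 is (4,3) = 28 − 18 = 10.
The remaining cell in column 1 is (1,1) = 28 − 36 = -8.
Using column 3: 0 + 12 + 10 + ? → (1,3) = 28 − 22 = 6.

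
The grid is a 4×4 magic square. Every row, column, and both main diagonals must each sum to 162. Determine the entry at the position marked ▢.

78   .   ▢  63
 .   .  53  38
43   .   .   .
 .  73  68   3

8

Row 4: 73 + 68 + 3 + ? = 162, so (4,1) = 18.
From column 1, 162 − (78 + 43 + 18) gives (2,1) = 23.
The remaining cell in column 4 is (3,4) = 162 − 104 = 58.
Anti-diagonal: 63 + 53 + 18 + ? = 162, so (3,2) = 28.
Row 2 must total 162; the given cells sum to 114, so (2,2) = 48.
Row 3: 43 + 28 + 58 + ? = 162, so (3,3) = 33.
Column 2 must total 162; the given cells sum to 149, so (1,2) = 13.
Using column 3: 53 + 33 + 68 + ? → (1,3) = 162 − 154 = 8.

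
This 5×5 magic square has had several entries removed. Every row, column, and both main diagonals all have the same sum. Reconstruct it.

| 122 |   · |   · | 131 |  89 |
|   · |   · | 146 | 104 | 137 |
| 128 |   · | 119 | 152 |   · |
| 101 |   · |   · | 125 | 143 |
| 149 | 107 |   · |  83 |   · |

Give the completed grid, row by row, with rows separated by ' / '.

Column 4 is already complete: 131 + 104 + 152 + 125 + 83 = 595, so that is the magic constant.
Using column 1: 122 + 128 + 101 + 149 + ? → (2,1) = 595 − 500 = 95.
From anti-diagonal, 595 − (89 + 104 + 119 + 149) gives (4,2) = 134.
The remaining cell in row 2 is (2,2) = 595 − 482 = 113.
From row 4, 595 − (101 + 134 + 125 + 143) gives (4,3) = 92.
The remaining cell in main diagonal is (5,5) = 595 − 479 = 116.
Row 5 must total 595; the given cells sum to 455, so (5,3) = 140.
Column 3 needs 595; the known cells sum to 497, so (1,3) = 98.
Column 5 needs 595; the known cells sum to 485, so (3,5) = 110.
Using row 1: 122 + 98 + 131 + 89 + ? → (1,2) = 595 − 440 = 155.
From row 3, 595 − (128 + 119 + 152 + 110) gives (3,2) = 86.

122 155 98 131 89 / 95 113 146 104 137 / 128 86 119 152 110 / 101 134 92 125 143 / 149 107 140 83 116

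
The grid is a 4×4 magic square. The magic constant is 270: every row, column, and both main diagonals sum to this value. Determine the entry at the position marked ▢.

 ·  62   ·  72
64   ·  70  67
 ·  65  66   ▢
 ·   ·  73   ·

From row 2, 270 − (64 + 70 + 67) gives (2,2) = 69.
Column 2: 62 + 69 + 65 + ? = 270, so (4,2) = 74.
Column 3 needs 270; the known cells sum to 209, so (1,3) = 61.
Anti-diagonal must total 270; the given cells sum to 207, so (4,1) = 63.
The remaining cell in row 1 is (1,1) = 270 − 195 = 75.
The remaining cell in row 4 is (4,4) = 270 − 210 = 60.
The remaining cell in column 1 is (3,1) = 270 − 202 = 68.
From column 4, 270 − (72 + 67 + 60) gives (3,4) = 71.

71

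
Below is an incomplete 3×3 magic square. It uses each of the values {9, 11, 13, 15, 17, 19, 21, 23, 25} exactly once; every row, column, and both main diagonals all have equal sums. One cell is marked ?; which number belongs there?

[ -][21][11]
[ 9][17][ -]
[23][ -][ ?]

The 9 entries sum to 153, so each line sums to 153/3 = 51.
The remaining cell in row 1 is (1,1) = 51 − 32 = 19.
Row 2 must total 51; the given cells sum to 26, so (2,3) = 25.
Column 2 needs 51; the known cells sum to 38, so (3,2) = 13.
Column 3: 11 + 25 + ? = 51, so (3,3) = 15.

15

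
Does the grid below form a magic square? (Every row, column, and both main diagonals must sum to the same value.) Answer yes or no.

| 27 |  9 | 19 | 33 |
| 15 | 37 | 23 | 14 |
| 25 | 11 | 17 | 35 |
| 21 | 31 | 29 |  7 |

No — main diagonal sums to 88 but row 2 sums to 89.

Row 1: 27 + 9 + 19 + 33 = 88.
Row 2: 15 + 37 + 23 + 14 = 89.
Row 3: 25 + 11 + 17 + 35 = 88.
Row 4: 21 + 31 + 29 + 7 = 88.
Column 1: 27 + 15 + 25 + 21 = 88.
Column 2: 9 + 37 + 11 + 31 = 88.
Column 3: 19 + 23 + 17 + 29 = 88.
Column 4: 33 + 14 + 35 + 7 = 89.
Main diagonal: 27 + 37 + 17 + 7 = 88.
Anti-diagonal: 33 + 23 + 11 + 21 = 88.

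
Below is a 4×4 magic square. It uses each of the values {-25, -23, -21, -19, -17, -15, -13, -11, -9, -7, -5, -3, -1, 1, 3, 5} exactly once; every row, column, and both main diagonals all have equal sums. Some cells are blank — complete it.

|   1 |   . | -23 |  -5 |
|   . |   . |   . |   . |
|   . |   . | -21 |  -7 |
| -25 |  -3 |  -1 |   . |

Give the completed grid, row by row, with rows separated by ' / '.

1 -13 -23 -5 / -19 -9 5 -17 / 3 -15 -21 -7 / -25 -3 -1 -11

The 16 entries sum to -160, so each line sums to -160/4 = -40.
Row 1 must total -40; the given cells sum to -27, so (1,2) = -13.
The remaining cell in row 4 is (4,4) = -40 − (-29) = -11.
Column 3 must total -40; the given cells sum to -45, so (2,3) = 5.
Column 4: -5 + (-7) + (-11) + ? = -40, so (2,4) = -17.
Main diagonal needs -40; the known cells sum to -31, so (2,2) = -9.
Anti-diagonal must total -40; the given cells sum to -25, so (3,2) = -15.
Row 2 must total -40; the given cells sum to -21, so (2,1) = -19.
Row 3: -15 + (-21) + (-7) + ? = -40, so (3,1) = 3.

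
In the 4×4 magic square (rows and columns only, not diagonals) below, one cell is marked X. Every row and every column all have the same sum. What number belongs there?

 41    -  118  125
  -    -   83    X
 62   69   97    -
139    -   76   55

48

Column 3 is complete and sums to 374; that is the magic constant.
Row 1: 41 + 118 + 125 + ? = 374, so (1,2) = 90.
From row 3, 374 − (62 + 69 + 97) gives (3,4) = 146.
Using row 4: 139 + 76 + 55 + ? → (4,2) = 374 − 270 = 104.
Column 1 must total 374; the given cells sum to 242, so (2,1) = 132.
Column 2 needs 374; the known cells sum to 263, so (2,2) = 111.
Using column 4: 125 + 146 + 55 + ? → (2,4) = 374 − 326 = 48.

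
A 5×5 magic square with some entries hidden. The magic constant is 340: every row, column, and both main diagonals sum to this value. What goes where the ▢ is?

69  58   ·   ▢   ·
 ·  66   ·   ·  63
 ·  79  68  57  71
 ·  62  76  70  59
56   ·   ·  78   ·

61

From row 3, 340 − (79 + 68 + 57 + 71) gives (3,1) = 65.
The remaining cell in row 4 is (4,1) = 340 − 267 = 73.
Using column 1: 69 + 65 + 73 + 56 + ? → (2,1) = 340 − 263 = 77.
Using column 2: 58 + 66 + 79 + 62 + ? → (5,2) = 340 − 265 = 75.
The remaining cell in main diagonal is (5,5) = 340 − 273 = 67.
The remaining cell in row 5 is (5,3) = 340 − 276 = 64.
Column 5: 63 + 71 + 59 + 67 + ? = 340, so (1,5) = 80.
From anti-diagonal, 340 − (80 + 68 + 62 + 56) gives (2,4) = 74.
Using row 2: 77 + 66 + 74 + 63 + ? → (2,3) = 340 − 280 = 60.
From column 3, 340 − (60 + 68 + 76 + 64) gives (1,3) = 72.
Column 4: 74 + 57 + 70 + 78 + ? = 340, so (1,4) = 61.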